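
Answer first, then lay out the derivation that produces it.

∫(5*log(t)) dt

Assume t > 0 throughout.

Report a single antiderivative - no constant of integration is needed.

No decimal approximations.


The answer is 5*t*log(t) - 5*t.
Step 1. Integrate ∫(5*log(t)) dt by parts with u = log(t), dv = (5) dt, so v = 5*t [assuming t > 0]: now 5*t*log(t) + ∫(-5) dt.
Step 2. Evaluate the standard form: now 5*t*log(t) - 5*t.
Answer: 5*t*log(t) - 5*t.


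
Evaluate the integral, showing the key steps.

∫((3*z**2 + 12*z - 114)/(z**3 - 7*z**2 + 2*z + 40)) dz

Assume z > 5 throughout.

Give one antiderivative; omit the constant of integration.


Step 1. Decompose ∫((3*z**2 + 12*z - 114)/(z**3 - 7*z**2 + 2*z + 40)) dz by partial fractions, (3*z**2 + 12*z - 114)/(z**3 - 7*z**2 + 2*z + 40) = -3/(z + 2) + 3/(z - 4) + 3/(z - 5): now ∫(3/(z - 5)) dz + ∫(3/(z - 4)) dz + ∫(-3/(z + 2)) dz.
Step 2. Evaluate the standard form [assuming z > 5]: now 3*log(z - 5) + ∫(3/(z - 4)) dz + ∫(-3/(z + 2)) dz.
Step 3. Evaluate the standard form [assuming z > 4]: now 3*log(z - 5) + 3*log(z - 4) + ∫(-3/(z + 2)) dz.
Step 4. Evaluate the standard form [assuming z > -2]: now 3*log(z - 5) + 3*log(z - 4) - 3*log(z + 2).
Answer: 3*log(z - 5) + 3*log(z - 4) - 3*log(z + 2).


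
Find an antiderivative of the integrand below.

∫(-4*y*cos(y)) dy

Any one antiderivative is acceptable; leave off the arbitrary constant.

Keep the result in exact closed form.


Answer: -4*y*sin(y) - 4*cos(y).


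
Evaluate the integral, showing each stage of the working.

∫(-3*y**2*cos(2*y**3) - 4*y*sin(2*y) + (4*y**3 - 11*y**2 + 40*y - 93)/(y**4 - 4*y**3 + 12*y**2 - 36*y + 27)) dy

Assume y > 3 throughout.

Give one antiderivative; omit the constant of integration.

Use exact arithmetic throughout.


Step 1. Rewrite: now ∫(-4*y*sin(2*y)) dy + ∫(-3*y**2*cos(2*y**3)) dy + ∫((4*y**3 - 11*y**2 + 40*y - 93)/(y**4 - 4*y**3 + 12*y**2 - 36*y + 27)) dy.
Step 2. Decompose ∫((4*y**3 - 11*y**2 + 40*y - 93)/(y**4 - 4*y**3 + 12*y**2 - 36*y + 27)) dy by partial fractions, (4*y**3 - 11*y**2 + 40*y - 93)/(y**4 - 4*y**3 + 12*y**2 - 36*y + 27) = -1/(y**2 + 9) + 3/(y - 1) + 1/(y - 3): now ∫(-4*y*sin(2*y)) dy + ∫(-3*y**2*cos(2*y**3)) dy + ∫(1/(y - 3)) dy + ∫(3/(y - 1)) dy + ∫(-1/(y**2 + 9)) dy.
Step 3. Evaluate the standard form [assuming y > 3]: now log(y - 3) + ∫(-4*y*sin(2*y)) dy + ∫(-3*y**2*cos(2*y**3)) dy + ∫(3/(y - 1)) dy + ∫(-1/(y**2 + 9)) dy.
Step 4. Evaluate the standard form [assuming y > 1]: now log(y - 3) + 3*log(y - 1) + ∫(-4*y*sin(2*y)) dy + ∫(-3*y**2*cos(2*y**3)) dy + ∫(-1/(y**2 + 9)) dy.
Step 5. Evaluate the standard form: now log(y - 3) + 3*log(y - 1) - atan(y/3)/3 + ∫(-4*y*sin(2*y)) dy + ∫(-3*y**2*cos(2*y**3)) dy.
Step 6. Integrate ∫(-4*y*sin(2*y)) dy by parts with u = y, dv = (-4*sin(2*y)) dy, so v = 2*cos(2*y): now 2*y*cos(2*y) + log(y - 3) + 3*log(y - 1) - atan(y/3)/3 + ∫(-3*y**2*cos(2*y**3)) dy + ∫(-2*cos(2*y)) dy.
Step 7. Evaluate the standard form: now 2*y*cos(2*y) + log(y - 3) + 3*log(y - 1) - sin(2*y) - atan(y/3)/3 + ∫(-3*y**2*cos(2*y**3)) dy.
Step 8. Substitute u = y**3, turning ∫(-3*y**2*cos(2*y**3)) dy into ∫(-cos(2*u)) du: now 2*y*cos(2*y) + log(y - 3) + 3*log(y - 1) - sin(2*y) - atan(y/3)/3 + ∫(-cos(2*u)) du.
Step 9. Evaluate the standard form: now 2*y*cos(2*y) + log(y - 3) + 3*log(y - 1) - sin(2*u)/2 - sin(2*y) - atan(y/3)/3.
Step 10. Substitute back u = y**3: now 2*y*cos(2*y) + log(y - 3) + 3*log(y - 1) - sin(2*y) - sin(2*y**3)/2 - atan(y/3)/3.
Answer: 2*y*cos(2*y) + log(y - 3) + 3*log(y - 1) - sin(2*y) - sin(2*y**3)/2 - atan(y/3)/3.


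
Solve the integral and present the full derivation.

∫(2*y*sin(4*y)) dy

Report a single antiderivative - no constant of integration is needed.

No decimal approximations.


Step 1. Integrate ∫(2*y*sin(4*y)) dy by parts with u = y, dv = (2*sin(4*y)) dy, so v = -cos(4*y)/2: now -y*cos(4*y)/2 + ∫(cos(4*y)/2) dy.
Step 2. Evaluate the standard form: now -y*cos(4*y)/2 + sin(4*y)/8.
Answer: -y*cos(4*y)/2 + sin(4*y)/8.


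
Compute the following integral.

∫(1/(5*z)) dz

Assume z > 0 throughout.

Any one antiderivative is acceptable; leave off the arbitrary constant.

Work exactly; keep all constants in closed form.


Answer: log(z)/5.


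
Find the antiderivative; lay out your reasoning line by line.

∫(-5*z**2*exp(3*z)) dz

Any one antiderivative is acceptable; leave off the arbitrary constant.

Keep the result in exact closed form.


Step 1. Integrate ∫(-5*z**2*exp(3*z)) dz by parts with u = z**2, dv = (-5*exp(3*z)) dz, so v = -5*exp(3*z)/3: now -5*z**2*exp(3*z)/3 + ∫(10*z*exp(3*z)/3) dz.
Step 2. Integrate ∫(10*z*exp(3*z)/3) dz by parts with u = z, dv = (10*exp(3*z)/3) dz, so v = 10*exp(3*z)/9: now -5*z**2*exp(3*z)/3 + 10*z*exp(3*z)/9 + ∫(-10*exp(3*z)/9) dz.
Step 3. Evaluate the standard form: now -5*z**2*exp(3*z)/3 + 10*z*exp(3*z)/9 - 10*exp(3*z)/27.
Answer: -5*z**2*exp(3*z)/3 + 10*z*exp(3*z)/9 - 10*exp(3*z)/27.


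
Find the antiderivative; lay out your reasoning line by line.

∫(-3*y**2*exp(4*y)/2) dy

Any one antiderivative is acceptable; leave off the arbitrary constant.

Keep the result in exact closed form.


Step 1. Integrate ∫(-3*y**2*exp(4*y)/2) dy by parts with u = y**2, dv = (-3*exp(4*y)/2) dy, so v = -3*exp(4*y)/8: now -3*y**2*exp(4*y)/8 + ∫(3*y*exp(4*y)/4) dy.
Step 2. Integrate ∫(3*y*exp(4*y)/4) dy by parts with u = y, dv = (3*exp(4*y)/4) dy, so v = 3*exp(4*y)/16: now -3*y**2*exp(4*y)/8 + 3*y*exp(4*y)/16 + ∫(-3*exp(4*y)/16) dy.
Step 3. Evaluate the standard form: now -3*y**2*exp(4*y)/8 + 3*y*exp(4*y)/16 - 3*exp(4*y)/64.
Answer: -3*y**2*exp(4*y)/8 + 3*y*exp(4*y)/16 - 3*exp(4*y)/64.


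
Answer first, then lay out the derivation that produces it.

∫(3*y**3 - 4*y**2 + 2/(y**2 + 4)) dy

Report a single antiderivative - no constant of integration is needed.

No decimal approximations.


The answer is 3*y**4/4 - 4*y**3/3 + atan(y/2).
Step 1. Rewrite: now ∫(-4*y**2) dy + ∫(3*y**3) dy + ∫(2/(y**2 + 4)) dy.
Step 2. Evaluate the standard form: now -4*y**3/3 + ∫(3*y**3) dy + ∫(2/(y**2 + 4)) dy.
Step 3. Evaluate the standard form: now -4*y**3/3 + atan(y/2) + ∫(3*y**3) dy.
Step 4. Evaluate the standard form: now 3*y**4/4 - 4*y**3/3 + atan(y/2).
Answer: 3*y**4/4 - 4*y**3/3 + atan(y/2).


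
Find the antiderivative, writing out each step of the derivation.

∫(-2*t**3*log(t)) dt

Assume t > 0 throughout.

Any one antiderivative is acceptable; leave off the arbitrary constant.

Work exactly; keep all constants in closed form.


Step 1. Integrate ∫(-2*t**3*log(t)) dt by parts with u = log(t), dv = (-2*t**3) dt, so v = -t**4/2 [assuming t > 0]: now -t**4*log(t)/2 + ∫(t**3/2) dt.
Step 2. Evaluate the standard form: now -t**4*log(t)/2 + t**4/8.
Answer: -t**4*log(t)/2 + t**4/8.


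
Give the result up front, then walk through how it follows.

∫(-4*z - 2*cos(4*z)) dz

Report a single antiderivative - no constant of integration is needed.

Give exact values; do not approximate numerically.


The answer is -2*z**2 - sin(4*z)/2.
Step 1. Rewrite: now ∫(-4*z) dz + ∫(-2*cos(4*z)) dz.
Step 2. Evaluate the standard form: now -2*z**2 + ∫(-2*cos(4*z)) dz.
Step 3. Evaluate the standard form: now -2*z**2 - sin(4*z)/2.
Answer: -2*z**2 - sin(4*z)/2.


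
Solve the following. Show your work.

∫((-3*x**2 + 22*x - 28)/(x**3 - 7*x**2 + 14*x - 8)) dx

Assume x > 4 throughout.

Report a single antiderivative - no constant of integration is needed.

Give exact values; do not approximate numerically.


Step 1. Decompose ∫((-3*x**2 + 22*x - 28)/(x**3 - 7*x**2 + 14*x - 8)) dx by partial fractions, (-3*x**2 + 22*x - 28)/(x**3 - 7*x**2 + 14*x - 8) = -3/(x - 1) - 2/(x - 2) + 2/(x - 4): now ∫(2/(x - 4)) dx + ∫(-2/(x - 2)) dx + ∫(-3/(x - 1)) dx.
Step 2. Evaluate the standard form [assuming x > 4]: now 2*log(x - 4) + ∫(-2/(x - 2)) dx + ∫(-3/(x - 1)) dx.
Step 3. Evaluate the standard form [assuming x > 1]: now 2*log(x - 4) - 3*log(x - 1) + ∫(-2/(x - 2)) dx.
Step 4. Evaluate the standard form [assuming x > 2]: now 2*log(x - 4) - 2*log(x - 2) - 3*log(x - 1).
Answer: 2*log(x - 4) - 2*log(x - 2) - 3*log(x - 1).


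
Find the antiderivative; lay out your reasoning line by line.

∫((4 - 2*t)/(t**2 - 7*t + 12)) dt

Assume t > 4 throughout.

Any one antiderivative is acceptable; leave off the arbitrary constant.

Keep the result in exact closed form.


Step 1. Decompose ∫((4 - 2*t)/(t**2 - 7*t + 12)) dt by partial fractions, (4 - 2*t)/(t**2 - 7*t + 12) = 2/(t - 3) - 4/(t - 4): now ∫(-4/(t - 4)) dt + ∫(2/(t - 3)) dt.
Step 2. Evaluate the standard form [assuming t > 3]: now 2*log(t - 3) + ∫(-4/(t - 4)) dt.
Step 3. Evaluate the standard form [assuming t > 4]: now -4*log(t - 4) + 2*log(t - 3).
Answer: -4*log(t - 4) + 2*log(t - 3).


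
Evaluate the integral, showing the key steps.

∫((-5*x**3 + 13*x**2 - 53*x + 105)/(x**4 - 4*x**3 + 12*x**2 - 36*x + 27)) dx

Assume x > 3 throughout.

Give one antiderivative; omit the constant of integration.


Step 1. Decompose ∫((-5*x**3 + 13*x**2 - 53*x + 105)/(x**4 - 4*x**3 + 12*x**2 - 36*x + 27)) dx by partial fractions, (-5*x**3 + 13*x**2 - 53*x + 105)/(x**4 - 4*x**3 + 12*x**2 - 36*x + 27) = 2/(x**2 + 9) - 3/(x - 1) - 2/(x - 3): now ∫(-2/(x - 3)) dx + ∫(-3/(x - 1)) dx + ∫(2/(x**2 + 9)) dx.
Step 2. Evaluate the standard form [assuming x > 1]: now -3*log(x - 1) + ∫(-2/(x - 3)) dx + ∫(2/(x**2 + 9)) dx.
Step 3. Evaluate the standard form [assuming x > 3]: now -2*log(x - 3) - 3*log(x - 1) + ∫(2/(x**2 + 9)) dx.
Step 4. Evaluate the standard form: now -2*log(x - 3) - 3*log(x - 1) + 2*atan(x/3)/3.
Answer: -2*log(x - 3) - 3*log(x - 1) + 2*atan(x/3)/3.


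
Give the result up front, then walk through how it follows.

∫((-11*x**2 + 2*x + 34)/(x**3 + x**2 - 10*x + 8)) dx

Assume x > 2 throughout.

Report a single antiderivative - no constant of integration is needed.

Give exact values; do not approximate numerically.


The answer is -log(x - 2) - 5*log(x - 1) - 5*log(x + 4).
Step 1. Decompose ∫((-11*x**2 + 2*x + 34)/(x**3 + x**2 - 10*x + 8)) dx by partial fractions, (-11*x**2 + 2*x + 34)/(x**3 + x**2 - 10*x + 8) = -5/(x + 4) - 5/(x - 1) - 1/(x - 2): now ∫(-1/(x - 2)) dx + ∫(-5/(x - 1)) dx + ∫(-5/(x + 4)) dx.
Step 2. Evaluate the standard form [assuming x > -4]: now -5*log(x + 4) + ∫(-1/(x - 2)) dx + ∫(-5/(x - 1)) dx.
Step 3. Evaluate the standard form [assuming x > 2]: now -log(x - 2) - 5*log(x + 4) + ∫(-5/(x - 1)) dx.
Step 4. Evaluate the standard form [assuming x > 1]: now -log(x - 2) - 5*log(x - 1) - 5*log(x + 4).
Answer: -log(x - 2) - 5*log(x - 1) - 5*log(x + 4).


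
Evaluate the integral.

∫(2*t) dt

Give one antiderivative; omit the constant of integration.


Answer: t**2.


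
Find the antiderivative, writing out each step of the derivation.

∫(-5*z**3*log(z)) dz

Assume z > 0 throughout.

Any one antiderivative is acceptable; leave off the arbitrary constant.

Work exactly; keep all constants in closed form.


Step 1. Integrate ∫(-5*z**3*log(z)) dz by parts with u = log(z), dv = (-5*z**3) dz, so v = -5*z**4/4 [assuming z > 0]: now -5*z**4*log(z)/4 + ∫(5*z**3/4) dz.
Step 2. Evaluate the standard form: now -5*z**4*log(z)/4 + 5*z**4/16.
Answer: -5*z**4*log(z)/4 + 5*z**4/16.


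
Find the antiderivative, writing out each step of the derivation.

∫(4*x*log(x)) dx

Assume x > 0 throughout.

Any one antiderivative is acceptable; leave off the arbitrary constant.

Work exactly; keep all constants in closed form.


Step 1. Integrate ∫(4*x*log(x)) dx by parts with u = log(x), dv = (4*x) dx, so v = 2*x**2 [assuming x > 0]: now 2*x**2*log(x) + ∫(-2*x) dx.
Step 2. Evaluate the standard form: now 2*x**2*log(x) - x**2.
Answer: 2*x**2*log(x) - x**2.


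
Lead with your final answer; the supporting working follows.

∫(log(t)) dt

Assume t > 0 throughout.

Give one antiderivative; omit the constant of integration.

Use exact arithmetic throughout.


The answer is t*log(t) - t.
Step 1. Integrate ∫(log(t)) dt by parts with u = log(t), dv = (1) dt, so v = t [assuming t > 0]: now t*log(t) + ∫(-1) dt.
Step 2. Evaluate the standard form: now t*log(t) - t.
Answer: t*log(t) - t.


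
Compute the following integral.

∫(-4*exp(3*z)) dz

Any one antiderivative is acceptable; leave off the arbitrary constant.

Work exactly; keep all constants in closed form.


Answer: -4*exp(3*z)/3.


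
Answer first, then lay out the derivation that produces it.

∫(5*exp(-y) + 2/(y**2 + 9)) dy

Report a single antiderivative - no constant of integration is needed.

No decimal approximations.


The answer is 2*atan(y/3)/3 - 5*exp(-y).
Step 1. Rewrite: now ∫(2/(y**2 + 9)) dy + ∫(5*exp(-y)) dy.
Step 2. Evaluate the standard form: now 2*atan(y/3)/3 + ∫(5*exp(-y)) dy.
Step 3. Evaluate the standard form: now 2*atan(y/3)/3 - 5*exp(-y).
Answer: 2*atan(y/3)/3 - 5*exp(-y).


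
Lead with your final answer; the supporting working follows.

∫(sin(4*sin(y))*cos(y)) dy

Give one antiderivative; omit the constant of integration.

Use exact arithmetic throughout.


The answer is -cos(4*sin(y))/4.
Step 1. Substitute u = sin(y), turning ∫(sin(4*sin(y))*cos(y)) dy into ∫(sin(4*u)) du: now ∫(sin(4*u)) du.
Step 2. Evaluate the standard form: now -cos(4*u)/4.
Step 3. Substitute back u = sin(y): now -cos(4*sin(y))/4.
Answer: -cos(4*sin(y))/4.


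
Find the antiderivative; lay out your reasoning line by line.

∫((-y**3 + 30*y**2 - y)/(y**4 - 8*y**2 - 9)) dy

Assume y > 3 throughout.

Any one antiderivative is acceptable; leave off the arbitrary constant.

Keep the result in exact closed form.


Step 1. Decompose ∫((-y**3 + 30*y**2 - y)/(y**4 - 8*y**2 - 9)) dy by partial fractions, (-y**3 + 30*y**2 - y)/(y**4 - 8*y**2 - 9) = 3/(y**2 + 1) - 5/(y + 3) + 4/(y - 3): now ∫(4/(y - 3)) dy + ∫(-5/(y + 3)) dy + ∫(3/(y**2 + 1)) dy.
Step 2. Evaluate the standard form [assuming y > 3]: now 4*log(y - 3) + ∫(-5/(y + 3)) dy + ∫(3/(y**2 + 1)) dy.
Step 3. Evaluate the standard form [assuming y > -3]: now 4*log(y - 3) - 5*log(y + 3) + ∫(3/(y**2 + 1)) dy.
Step 4. Evaluate the standard form: now 4*log(y - 3) - 5*log(y + 3) + 3*atan(y).
Answer: 4*log(y - 3) - 5*log(y + 3) + 3*atan(y).


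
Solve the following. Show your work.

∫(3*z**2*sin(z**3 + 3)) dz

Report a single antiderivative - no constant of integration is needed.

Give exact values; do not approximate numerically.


Step 1. Substitute u = z**3 + 3, turning ∫(3*z**2*sin(z**3 + 3)) dz into ∫(sin(u)) du: now ∫(sin(u)) du.
Step 2. Evaluate the standard form: now -cos(u).
Step 3. Substitute back u = z**3 + 3: now -cos(z**3 + 3).
Answer: -cos(z**3 + 3).


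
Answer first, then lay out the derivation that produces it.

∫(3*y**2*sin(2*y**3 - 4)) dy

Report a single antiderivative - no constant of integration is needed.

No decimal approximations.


The answer is -cos(2*y**3 - 4)/2.
Step 1. Substitute u = y**3 - 2, turning ∫(3*y**2*sin(2*y**3 - 4)) dy into ∫(sin(2*u)) du: now ∫(sin(2*u)) du.
Step 2. Evaluate the standard form: now -cos(2*u)/2.
Step 3. Substitute back u = y**3 - 2: now -cos(2*y**3 - 4)/2.
Answer: -cos(2*y**3 - 4)/2.


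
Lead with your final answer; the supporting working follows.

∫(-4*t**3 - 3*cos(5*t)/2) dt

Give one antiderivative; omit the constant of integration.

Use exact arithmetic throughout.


The answer is -t**4 - 3*sin(5*t)/10.
Step 1. Rewrite: now ∫(-4*t**3) dt + ∫(-3*cos(5*t)/2) dt.
Step 2. Evaluate the standard form: now -t**4 + ∫(-3*cos(5*t)/2) dt.
Step 3. Evaluate the standard form: now -t**4 - 3*sin(5*t)/10.
Answer: -t**4 - 3*sin(5*t)/10.


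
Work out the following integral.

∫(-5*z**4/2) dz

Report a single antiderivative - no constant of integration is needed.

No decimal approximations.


Answer: -z**5/2.


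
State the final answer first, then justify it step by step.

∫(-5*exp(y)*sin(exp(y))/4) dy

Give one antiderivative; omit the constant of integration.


The answer is 5*cos(exp(y))/4.
Step 1. Substitute u = exp(y), turning ∫(-5*exp(y)*sin(exp(y))/4) dy into ∫(-5*sin(u)/4) du: now ∫(-5*sin(u)/4) du.
Step 2. Evaluate the standard form: now 5*cos(u)/4.
Step 3. Substitute back u = exp(y): now 5*cos(exp(y))/4.
Answer: 5*cos(exp(y))/4.


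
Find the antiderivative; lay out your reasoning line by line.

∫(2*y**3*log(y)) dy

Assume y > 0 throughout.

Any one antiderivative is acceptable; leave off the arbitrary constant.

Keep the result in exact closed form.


Step 1. Integrate ∫(2*y**3*log(y)) dy by parts with u = log(y), dv = (2*y**3) dy, so v = y**4/2 [assuming y > 0]: now y**4*log(y)/2 + ∫(-y**3/2) dy.
Step 2. Evaluate the standard form: now y**4*log(y)/2 - y**4/8.
Answer: y**4*log(y)/2 - y**4/8.


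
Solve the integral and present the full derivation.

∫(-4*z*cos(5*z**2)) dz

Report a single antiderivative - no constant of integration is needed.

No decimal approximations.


Step 1. Substitute u = z**2, turning ∫(-4*z*cos(5*z**2)) dz into ∫(-2*cos(5*u)) du: now ∫(-2*cos(5*u)) du.
Step 2. Evaluate the standard form: now -2*sin(5*u)/5.
Step 3. Substitute back u = z**2: now -2*sin(5*z**2)/5.
Answer: -2*sin(5*z**2)/5.


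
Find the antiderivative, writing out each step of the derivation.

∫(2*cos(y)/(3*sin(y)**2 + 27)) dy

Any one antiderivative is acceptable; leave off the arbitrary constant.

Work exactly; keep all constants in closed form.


Step 1. Substitute u = sin(y), turning ∫(2*cos(y)/(3*sin(y)**2 + 27)) dy into ∫(2/(3*(u**2 + 9))) du: now ∫(2/(3*(u**2 + 9))) du.
Step 2. Evaluate the standard form: now 2*atan(u/3)/9.
Step 3. Substitute back u = sin(y): now 2*atan(sin(y)/3)/9.
Answer: 2*atan(sin(y)/3)/9.


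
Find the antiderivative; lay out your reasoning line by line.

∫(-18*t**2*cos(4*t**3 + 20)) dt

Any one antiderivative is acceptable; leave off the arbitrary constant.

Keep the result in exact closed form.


Step 1. Substitute u = t**3 + 5, turning ∫(-18*t**2*cos(4*t**3 + 20)) dt into ∫(-6*cos(4*u)) du: now ∫(-6*cos(4*u)) du.
Step 2. Evaluate the standard form: now -3*sin(4*u)/2.
Step 3. Substitute back u = t**3 + 5: now -3*sin(4*t**3 + 20)/2.
Answer: -3*sin(4*t**3 + 20)/2.


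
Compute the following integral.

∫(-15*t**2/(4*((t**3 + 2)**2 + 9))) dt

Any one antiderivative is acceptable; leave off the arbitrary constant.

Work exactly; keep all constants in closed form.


Answer: -5*atan(t**3/3 + 2/3)/12.


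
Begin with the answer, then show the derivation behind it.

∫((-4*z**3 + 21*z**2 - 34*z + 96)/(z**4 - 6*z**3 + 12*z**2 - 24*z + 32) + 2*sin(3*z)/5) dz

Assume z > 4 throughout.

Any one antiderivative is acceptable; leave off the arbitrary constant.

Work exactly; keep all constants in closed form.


The answer is log(z - 4) - 5*log(z - 2) - 2*cos(3*z)/15 + 3*atan(z/2)/2.
Step 1. Rewrite: now ∫((-4*z**3 + 21*z**2 - 34*z + 96)/(z**4 - 6*z**3 + 12*z**2 - 24*z + 32)) dz + ∫(2*sin(3*z)/5) dz.
Step 2. Decompose ∫((-4*z**3 + 21*z**2 - 34*z + 96)/(z**4 - 6*z**3 + 12*z**2 - 24*z + 32)) dz by partial fractions, (-4*z**3 + 21*z**2 - 34*z + 96)/(z**4 - 6*z**3 + 12*z**2 - 24*z + 32) = 3/(z**2 + 4) - 5/(z - 2) + 1/(z - 4): now ∫(1/(z - 4)) dz + ∫(-5/(z - 2)) dz + ∫(3/(z**2 + 4)) dz + ∫(2*sin(3*z)/5) dz.
Step 3. Evaluate the standard form [assuming z > 2]: now -5*log(z - 2) + ∫(1/(z - 4)) dz + ∫(3/(z**2 + 4)) dz + ∫(2*sin(3*z)/5) dz.
Step 4. Evaluate the standard form [assuming z > 4]: now log(z - 4) - 5*log(z - 2) + ∫(3/(z**2 + 4)) dz + ∫(2*sin(3*z)/5) dz.
Step 5. Evaluate the standard form: now log(z - 4) - 5*log(z - 2) + 3*atan(z/2)/2 + ∫(2*sin(3*z)/5) dz.
Step 6. Evaluate the standard form: now log(z - 4) - 5*log(z - 2) - 2*cos(3*z)/15 + 3*atan(z/2)/2.
Answer: log(z - 4) - 5*log(z - 2) - 2*cos(3*z)/15 + 3*atan(z/2)/2.


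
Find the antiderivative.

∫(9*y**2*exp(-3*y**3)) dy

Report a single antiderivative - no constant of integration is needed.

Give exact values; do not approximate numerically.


Answer: -exp(-3*y**3).


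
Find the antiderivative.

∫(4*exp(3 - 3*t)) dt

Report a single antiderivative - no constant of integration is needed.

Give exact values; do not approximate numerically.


Answer: -4*exp(3 - 3*t)/3.


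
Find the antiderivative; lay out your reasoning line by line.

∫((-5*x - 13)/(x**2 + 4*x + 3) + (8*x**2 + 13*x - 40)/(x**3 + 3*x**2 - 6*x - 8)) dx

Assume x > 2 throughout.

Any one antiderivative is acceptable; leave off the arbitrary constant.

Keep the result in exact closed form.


Step 1. Rewrite: now ∫((-5*x - 13)/(x**2 + 4*x + 3)) dx + ∫((8*x**2 + 13*x - 40)/(x**3 + 3*x**2 - 6*x - 8)) dx.
Step 2. Decompose ∫((-5*x - 13)/(x**2 + 4*x + 3)) dx by partial fractions, (-5*x - 13)/(x**2 + 4*x + 3) = -1/(x + 3) - 4/(x + 1): now ∫((8*x**2 + 13*x - 40)/(x**3 + 3*x**2 - 6*x - 8)) dx + ∫(-4/(x + 1)) dx + ∫(-1/(x + 3)) dx.
Step 3. Evaluate the standard form [assuming x > -3]: now -log(x + 3) + ∫((8*x**2 + 13*x - 40)/(x**3 + 3*x**2 - 6*x - 8)) dx + ∫(-4/(x + 1)) dx.
Step 4. Evaluate the standard form [assuming x > -1]: now -4*log(x + 1) - log(x + 3) + ∫((8*x**2 + 13*x - 40)/(x**3 + 3*x**2 - 6*x - 8)) dx.
Step 5. Decompose ∫((8*x**2 + 13*x - 40)/(x**3 + 3*x**2 - 6*x - 8)) dx by partial fractions, (8*x**2 + 13*x - 40)/(x**3 + 3*x**2 - 6*x - 8) = 2/(x + 4) + 5/(x + 1) + 1/(x - 2): now -4*log(x + 1) - log(x + 3) + ∫(1/(x - 2)) dx + ∫(5/(x + 1)) dx + ∫(2/(x + 4)) dx.
Step 6. Evaluate the standard form [assuming x > -1]: now log(x + 1) - log(x + 3) + ∫(1/(x - 2)) dx + ∫(2/(x + 4)) dx.
Step 7. Evaluate the standard form [assuming x > -4]: now log(x + 1) - log(x + 3) + 2*log(x + 4) + ∫(1/(x - 2)) dx.
Step 8. Evaluate the standard form [assuming x > 2]: now log(x - 2) + log(x + 1) - log(x + 3) + 2*log(x + 4).
Answer: log(x - 2) + log(x + 1) - log(x + 3) + 2*log(x + 4).


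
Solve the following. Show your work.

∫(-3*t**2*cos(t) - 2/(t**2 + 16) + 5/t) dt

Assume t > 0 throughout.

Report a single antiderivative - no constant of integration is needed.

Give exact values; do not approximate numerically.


Step 1. Rewrite: now ∫(5/t) dt + ∫(-3*t**2*cos(t)) dt + ∫(-2/(t**2 + 16)) dt.
Step 2. Integrate ∫(-3*t**2*cos(t)) dt by parts with u = t**2, dv = (-3*cos(t)) dt, so v = -3*sin(t): now -3*t**2*sin(t) + ∫(5/t) dt + ∫(6*t*sin(t)) dt + ∫(-2/(t**2 + 16)) dt.
Step 3. Integrate ∫(6*t*sin(t)) dt by parts with u = t, dv = (6*sin(t)) dt, so v = -6*cos(t): now -3*t**2*sin(t) - 6*t*cos(t) + ∫(5/t) dt + ∫(-2/(t**2 + 16)) dt + ∫(6*cos(t)) dt.
Step 4. Evaluate the standard form: now -3*t**2*sin(t) - 6*t*cos(t) + 6*sin(t) + ∫(5/t) dt + ∫(-2/(t**2 + 16)) dt.
Step 5. Evaluate the standard form: now -3*t**2*sin(t) - 6*t*cos(t) + 6*sin(t) - atan(t/4)/2 + ∫(5/t) dt.
Step 6. Evaluate the standard form [assuming t > 0]: now -3*t**2*sin(t) - 6*t*cos(t) + 5*log(t) + 6*sin(t) - atan(t/4)/2.
Answer: -3*t**2*sin(t) - 6*t*cos(t) + 5*log(t) + 6*sin(t) - atan(t/4)/2.


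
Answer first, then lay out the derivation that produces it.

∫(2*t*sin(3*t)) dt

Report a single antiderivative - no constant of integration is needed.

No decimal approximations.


The answer is -2*t*cos(3*t)/3 + 2*sin(3*t)/9.
Step 1. Integrate ∫(2*t*sin(3*t)) dt by parts with u = t, dv = (2*sin(3*t)) dt, so v = -2*cos(3*t)/3: now -2*t*cos(3*t)/3 + ∫(2*cos(3*t)/3) dt.
Step 2. Evaluate the standard form: now -2*t*cos(3*t)/3 + 2*sin(3*t)/9.
Answer: -2*t*cos(3*t)/3 + 2*sin(3*t)/9.


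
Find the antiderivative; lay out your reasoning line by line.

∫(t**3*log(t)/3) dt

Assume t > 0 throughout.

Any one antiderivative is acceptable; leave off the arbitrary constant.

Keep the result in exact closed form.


Step 1. Integrate ∫(t**3*log(t)/3) dt by parts with u = log(t), dv = (t**3/3) dt, so v = t**4/12 [assuming t > 0]: now t**4*log(t)/12 + ∫(-t**3/12) dt.
Step 2. Evaluate the standard form: now t**4*log(t)/12 - t**4/48.
Answer: t**4*log(t)/12 - t**4/48.


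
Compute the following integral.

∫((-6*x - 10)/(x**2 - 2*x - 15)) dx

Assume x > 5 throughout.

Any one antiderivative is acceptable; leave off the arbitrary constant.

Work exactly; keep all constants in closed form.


Answer: -5*log(x - 5) - log(x + 3).


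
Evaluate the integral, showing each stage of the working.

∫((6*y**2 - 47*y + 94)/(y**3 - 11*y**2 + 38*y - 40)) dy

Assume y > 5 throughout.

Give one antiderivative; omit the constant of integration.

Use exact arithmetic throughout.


Step 1. Decompose ∫((6*y**2 - 47*y + 94)/(y**3 - 11*y**2 + 38*y - 40)) dy by partial fractions, (6*y**2 - 47*y + 94)/(y**3 - 11*y**2 + 38*y - 40) = 4/(y - 2) - 1/(y - 4) + 3/(y - 5): now ∫(3/(y - 5)) dy + ∫(-1/(y - 4)) dy + ∫(4/(y - 2)) dy.
Step 2. Evaluate the standard form [assuming y > 5]: now 3*log(y - 5) + ∫(-1/(y - 4)) dy + ∫(4/(y - 2)) dy.
Step 3. Evaluate the standard form [assuming y > 2]: now 3*log(y - 5) + 4*log(y - 2) + ∫(-1/(y - 4)) dy.
Step 4. Evaluate the standard form [assuming y > 4]: now 3*log(y - 5) - log(y - 4) + 4*log(y - 2).
Answer: 3*log(y - 5) - log(y - 4) + 4*log(y - 2).


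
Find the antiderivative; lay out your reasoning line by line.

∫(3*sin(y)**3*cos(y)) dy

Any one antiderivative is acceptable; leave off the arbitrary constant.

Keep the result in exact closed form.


Step 1. Substitute u = sin(y), turning ∫(3*sin(y)**3*cos(y)) dy into ∫(3*u**3) du: now ∫(3*u**3) du.
Step 2. Evaluate the standard form: now 3*u**4/4.
Step 3. Substitute back u = sin(y): now 3*sin(y)**4/4.
Answer: 3*sin(y)**4/4.


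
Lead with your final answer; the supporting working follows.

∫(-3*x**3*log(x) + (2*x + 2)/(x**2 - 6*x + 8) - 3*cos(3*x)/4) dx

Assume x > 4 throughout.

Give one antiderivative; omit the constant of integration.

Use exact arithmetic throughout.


The answer is -3*x**4*log(x)/4 + 3*x**4/16 + 5*log(x - 4) - 3*log(x - 2) - sin(3*x)/4.
Step 1. Rewrite: now ∫(-3*x**3*log(x)) dx + ∫((2*x + 2)/(x**2 - 6*x + 8)) dx + ∫(-3*cos(3*x)/4) dx.
Step 2. Evaluate the standard form: now -sin(3*x)/4 + ∫(-3*x**3*log(x)) dx + ∫((2*x + 2)/(x**2 - 6*x + 8)) dx.
Step 3. Decompose ∫((2*x + 2)/(x**2 - 6*x + 8)) dx by partial fractions, (2*x + 2)/(x**2 - 6*x + 8) = -3/(x - 2) + 5/(x - 4): now -sin(3*x)/4 + ∫(-3*x**3*log(x)) dx + ∫(5/(x - 4)) dx + ∫(-3/(x - 2)) dx.
Step 4. Evaluate the standard form [assuming x > 2]: now -3*log(x - 2) - sin(3*x)/4 + ∫(-3*x**3*log(x)) dx + ∫(5/(x - 4)) dx.
Step 5. Evaluate the standard form [assuming x > 4]: now 5*log(x - 4) - 3*log(x - 2) - sin(3*x)/4 + ∫(-3*x**3*log(x)) dx.
Step 6. Integrate ∫(-3*x**3*log(x)) dx by parts with u = log(x), dv = (-3*x**3) dx, so v = -3*x**4/4 [assuming x > 0]: now -3*x**4*log(x)/4 + 5*log(x - 4) - 3*log(x - 2) - sin(3*x)/4 + ∫(3*x**3/4) dx.
Step 7. Evaluate the standard form: now -3*x**4*log(x)/4 + 3*x**4/16 + 5*log(x - 4) - 3*log(x - 2) - sin(3*x)/4.
Answer: -3*x**4*log(x)/4 + 3*x**4/16 + 5*log(x - 4) - 3*log(x - 2) - sin(3*x)/4.


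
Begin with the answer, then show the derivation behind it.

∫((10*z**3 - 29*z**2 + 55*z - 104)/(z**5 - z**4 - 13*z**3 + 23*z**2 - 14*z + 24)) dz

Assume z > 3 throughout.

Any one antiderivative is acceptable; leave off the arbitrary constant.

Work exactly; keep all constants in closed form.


The answer is log(z - 3) + log(z - 2) - 2*log(z + 4) - 3*atan(z).
Step 1. Decompose ∫((10*z**3 - 29*z**2 + 55*z - 104)/(z**5 - z**4 - 13*z**3 + 23*z**2 - 14*z + 24)) dz by partial fractions, (10*z**3 - 29*z**2 + 55*z - 104)/(z**5 - z**4 - 13*z**3 + 23*z**2 - 14*z + 24) = -3/(z**2 + 1) - 2/(z + 4) + 1/(z - 2) + 1/(z - 3): now ∫(1/(z - 3)) dz + ∫(1/(z - 2)) dz + ∫(-2/(z + 4)) dz + ∫(-3/(z**2 + 1)) dz.
Step 2. Evaluate the standard form [assuming z > -4]: now -2*log(z + 4) + ∫(1/(z - 3)) dz + ∫(1/(z - 2)) dz + ∫(-3/(z**2 + 1)) dz.
Step 3. Evaluate the standard form [assuming z > 2]: now log(z - 2) - 2*log(z + 4) + ∫(1/(z - 3)) dz + ∫(-3/(z**2 + 1)) dz.
Step 4. Evaluate the standard form [assuming z > 3]: now log(z - 3) + log(z - 2) - 2*log(z + 4) + ∫(-3/(z**2 + 1)) dz.
Step 5. Evaluate the standard form: now log(z - 3) + log(z - 2) - 2*log(z + 4) - 3*atan(z).
Answer: log(z - 3) + log(z - 2) - 2*log(z + 4) - 3*atan(z).


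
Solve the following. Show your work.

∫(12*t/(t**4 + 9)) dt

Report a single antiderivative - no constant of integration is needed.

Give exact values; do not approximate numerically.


Step 1. Substitute u = t**2, turning ∫(12*t/(t**4 + 9)) dt into ∫(6/(u**2 + 9)) du: now ∫(6/(u**2 + 9)) du.
Step 2. Evaluate the standard form: now 2*atan(u/3).
Step 3. Substitute back u = t**2: now 2*atan(t**2/3).
Answer: 2*atan(t**2/3).


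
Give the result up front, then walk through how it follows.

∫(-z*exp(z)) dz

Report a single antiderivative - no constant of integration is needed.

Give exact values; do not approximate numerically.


The answer is -z*exp(z) + exp(z).
Step 1. Integrate ∫(-z*exp(z)) dz by parts with u = z, dv = (-exp(z)) dz, so v = -exp(z): now -z*exp(z) + ∫(exp(z)) dz.
Step 2. Evaluate the standard form: now -z*exp(z) + exp(z).
Answer: -z*exp(z) + exp(z).


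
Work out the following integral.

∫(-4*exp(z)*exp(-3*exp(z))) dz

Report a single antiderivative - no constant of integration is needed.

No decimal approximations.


Answer: 4*exp(-3*exp(z))/3.


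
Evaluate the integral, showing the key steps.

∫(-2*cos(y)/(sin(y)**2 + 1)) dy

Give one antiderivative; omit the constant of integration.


Step 1. Substitute u = sin(y), turning ∫(-2*cos(y)/(sin(y)**2 + 1)) dy into ∫(-2/(u**2 + 1)) du: now ∫(-2/(u**2 + 1)) du.
Step 2. Evaluate the standard form: now -2*atan(u).
Step 3. Substitute back u = sin(y): now -2*atan(sin(y)).
Answer: -2*atan(sin(y)).


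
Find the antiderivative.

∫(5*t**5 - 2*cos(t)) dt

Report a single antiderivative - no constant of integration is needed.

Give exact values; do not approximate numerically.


Answer: 5*t**6/6 - 2*sin(t).


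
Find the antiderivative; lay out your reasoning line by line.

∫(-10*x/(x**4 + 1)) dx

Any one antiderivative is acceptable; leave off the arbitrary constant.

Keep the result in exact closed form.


Step 1. Substitute u = x**2, turning ∫(-10*x/(x**4 + 1)) dx into ∫(-5/(u**2 + 1)) du: now ∫(-5/(u**2 + 1)) du.
Step 2. Evaluate the standard form: now -5*atan(u).
Step 3. Substitute back u = x**2: now -5*atan(x**2).
Answer: -5*atan(x**2).


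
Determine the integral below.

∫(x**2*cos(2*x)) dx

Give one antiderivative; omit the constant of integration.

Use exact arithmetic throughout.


Answer: x**2*sin(2*x)/2 + x*cos(2*x)/2 - sin(2*x)/4.


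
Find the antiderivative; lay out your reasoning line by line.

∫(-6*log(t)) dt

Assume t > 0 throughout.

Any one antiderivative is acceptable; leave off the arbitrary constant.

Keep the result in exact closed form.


Step 1. Integrate ∫(-6*log(t)) dt by parts with u = log(t), dv = (-6) dt, so v = -6*t [assuming t > 0]: now -6*t*log(t) + ∫(6) dt.
Step 2. Evaluate the standard form: now -6*t*log(t) + 6*t.
Answer: -6*t*log(t) + 6*t.


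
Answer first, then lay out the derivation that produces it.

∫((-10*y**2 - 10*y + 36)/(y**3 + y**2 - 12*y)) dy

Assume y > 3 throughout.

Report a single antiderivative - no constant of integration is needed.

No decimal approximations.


The answer is -3*log(y) - 4*log(y - 3) - 3*log(y + 4).
Step 1. Decompose ∫((-10*y**2 - 10*y + 36)/(y**3 + y**2 - 12*y)) dy by partial fractions, (-10*y**2 - 10*y + 36)/(y**3 + y**2 - 12*y) = -3/(y + 4) - 4/(y - 3) - 3/y: now ∫(-3/y) dy + ∫(-4/(y - 3)) dy + ∫(-3/(y + 4)) dy.
Step 2. Evaluate the standard form [assuming y > 0]: now -3*log(y) + ∫(-4/(y - 3)) dy + ∫(-3/(y + 4)) dy.
Step 3. Evaluate the standard form [assuming y > 3]: now -3*log(y) - 4*log(y - 3) + ∫(-3/(y + 4)) dy.
Step 4. Evaluate the standard form [assuming y > -4]: now -3*log(y) - 4*log(y - 3) - 3*log(y + 4).
Answer: -3*log(y) - 4*log(y - 3) - 3*log(y + 4).


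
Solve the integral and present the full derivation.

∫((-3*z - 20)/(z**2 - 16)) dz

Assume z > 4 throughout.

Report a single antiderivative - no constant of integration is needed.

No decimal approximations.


Step 1. Decompose ∫((-3*z - 20)/(z**2 - 16)) dz by partial fractions, (-3*z - 20)/(z**2 - 16) = 1/(z + 4) - 4/(z - 4): now ∫(-4/(z - 4)) dz + ∫(1/(z + 4)) dz.
Step 2. Evaluate the standard form [assuming z > 4]: now -4*log(z - 4) + ∫(1/(z + 4)) dz.
Step 3. Evaluate the standard form [assuming z > -4]: now -4*log(z - 4) + log(z + 4).
Answer: -4*log(z - 4) + log(z + 4).


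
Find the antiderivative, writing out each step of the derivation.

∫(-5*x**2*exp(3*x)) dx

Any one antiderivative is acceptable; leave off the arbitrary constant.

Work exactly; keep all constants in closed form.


Step 1. Integrate ∫(-5*x**2*exp(3*x)) dx by parts with u = x**2, dv = (-5*exp(3*x)) dx, so v = -5*exp(3*x)/3: now -5*x**2*exp(3*x)/3 + ∫(10*x*exp(3*x)/3) dx.
Step 2. Integrate ∫(10*x*exp(3*x)/3) dx by parts with u = x, dv = (10*exp(3*x)/3) dx, so v = 10*exp(3*x)/9: now -5*x**2*exp(3*x)/3 + 10*x*exp(3*x)/9 + ∫(-10*exp(3*x)/9) dx.
Step 3. Evaluate the standard form: now -5*x**2*exp(3*x)/3 + 10*x*exp(3*x)/9 - 10*exp(3*x)/27.
Answer: -5*x**2*exp(3*x)/3 + 10*x*exp(3*x)/9 - 10*exp(3*x)/27.


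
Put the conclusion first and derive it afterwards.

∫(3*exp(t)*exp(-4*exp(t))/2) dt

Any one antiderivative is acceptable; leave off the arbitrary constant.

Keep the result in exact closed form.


The answer is -3*exp(-4*exp(t))/8.
Step 1. Substitute u = exp(t), turning ∫(3*exp(t)*exp(-4*exp(t))/2) dt into ∫(3*exp(-4*u)/2) du: now ∫(3*exp(-4*u)/2) du.
Step 2. Evaluate the standard form: now -3*exp(-4*u)/8.
Step 3. Substitute back u = exp(t): now -3*exp(-4*exp(t))/8.
Answer: -3*exp(-4*exp(t))/8.


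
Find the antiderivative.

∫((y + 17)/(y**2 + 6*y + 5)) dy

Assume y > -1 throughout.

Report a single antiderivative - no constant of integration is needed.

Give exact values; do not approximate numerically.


Answer: 4*log(y + 1) - 3*log(y + 5).


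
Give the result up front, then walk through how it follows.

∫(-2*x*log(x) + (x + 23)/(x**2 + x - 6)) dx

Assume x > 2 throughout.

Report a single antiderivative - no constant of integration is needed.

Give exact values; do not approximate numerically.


The answer is -x**2*log(x) + x**2/2 + 5*log(x - 2) - 4*log(x + 3).
Step 1. Rewrite: now ∫(-2*x*log(x)) dx + ∫((x + 23)/(x**2 + x - 6)) dx.
Step 2. Integrate ∫(-2*x*log(x)) dx by parts with u = log(x), dv = (-2*x) dx, so v = -x**2 [assuming x > 0]: now -x**2*log(x) + ∫(x) dx + ∫((x + 23)/(x**2 + x - 6)) dx.
Step 3. Evaluate the standard form: now -x**2*log(x) + x**2/2 + ∫((x + 23)/(x**2 + x - 6)) dx.
Step 4. Decompose ∫((x + 23)/(x**2 + x - 6)) dx by partial fractions, (x + 23)/(x**2 + x - 6) = -4/(x + 3) + 5/(x - 2): now -x**2*log(x) + x**2/2 + ∫(5/(x - 2)) dx + ∫(-4/(x + 3)) dx.
Step 5. Evaluate the standard form [assuming x > 2]: now -x**2*log(x) + x**2/2 + 5*log(x - 2) + ∫(-4/(x + 3)) dx.
Step 6. Evaluate the standard form [assuming x > -3]: now -x**2*log(x) + x**2/2 + 5*log(x - 2) - 4*log(x + 3).
Answer: -x**2*log(x) + x**2/2 + 5*log(x - 2) - 4*log(x + 3).


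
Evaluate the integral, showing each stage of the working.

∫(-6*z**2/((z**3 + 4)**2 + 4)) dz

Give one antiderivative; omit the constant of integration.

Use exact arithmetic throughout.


Step 1. Substitute u = z**3 + 4, turning ∫(-6*z**2/((z**3 + 4)**2 + 4)) dz into ∫(-2/(u**2 + 4)) du: now ∫(-2/(u**2 + 4)) du.
Step 2. Evaluate the standard form: now -atan(u/2).
Step 3. Substitute back u = z**3 + 4: now -atan(z**3/2 + 2).
Answer: -atan(z**3/2 + 2).


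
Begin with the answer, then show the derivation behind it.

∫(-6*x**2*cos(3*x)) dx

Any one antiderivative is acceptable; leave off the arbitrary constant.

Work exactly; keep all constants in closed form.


The answer is -2*x**2*sin(3*x) - 4*x*cos(3*x)/3 + 4*sin(3*x)/9.
Step 1. Integrate ∫(-6*x**2*cos(3*x)) dx by parts with u = x**2, dv = (-6*cos(3*x)) dx, so v = -2*sin(3*x): now -2*x**2*sin(3*x) + ∫(4*x*sin(3*x)) dx.
Step 2. Integrate ∫(4*x*sin(3*x)) dx by parts with u = x, dv = (4*sin(3*x)) dx, so v = -4*cos(3*x)/3: now -2*x**2*sin(3*x) - 4*x*cos(3*x)/3 + ∫(4*cos(3*x)/3) dx.
Step 3. Evaluate the standard form: now -2*x**2*sin(3*x) - 4*x*cos(3*x)/3 + 4*sin(3*x)/9.
Answer: -2*x**2*sin(3*x) - 4*x*cos(3*x)/3 + 4*sin(3*x)/9.


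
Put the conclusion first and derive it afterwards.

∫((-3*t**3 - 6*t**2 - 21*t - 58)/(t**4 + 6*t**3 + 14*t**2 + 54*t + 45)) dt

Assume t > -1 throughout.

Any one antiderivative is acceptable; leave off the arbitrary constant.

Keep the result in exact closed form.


The answer is -log(t + 1) - 2*log(t + 5) + atan(t/3)/3.
Step 1. Decompose ∫((-3*t**3 - 6*t**2 - 21*t - 58)/(t**4 + 6*t**3 + 14*t**2 + 54*t + 45)) dt by partial fractions, (-3*t**3 - 6*t**2 - 21*t - 58)/(t**4 + 6*t**3 + 14*t**2 + 54*t + 45) = 1/(t**2 + 9) - 2/(t + 5) - 1/(t + 1): now ∫(-1/(t + 1)) dt + ∫(-2/(t + 5)) dt + ∫(1/(t**2 + 9)) dt.
Step 2. Evaluate the standard form [assuming t > -1]: now -log(t + 1) + ∫(-2/(t + 5)) dt + ∫(1/(t**2 + 9)) dt.
Step 3. Evaluate the standard form [assuming t > -5]: now -log(t + 1) - 2*log(t + 5) + ∫(1/(t**2 + 9)) dt.
Step 4. Evaluate the standard form: now -log(t + 1) - 2*log(t + 5) + atan(t/3)/3.
Answer: -log(t + 1) - 2*log(t + 5) + atan(t/3)/3.


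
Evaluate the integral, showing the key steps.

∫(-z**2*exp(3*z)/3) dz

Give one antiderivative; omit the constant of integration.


Step 1. Integrate ∫(-z**2*exp(3*z)/3) dz by parts with u = z**2, dv = (-exp(3*z)/3) dz, so v = -exp(3*z)/9: now -z**2*exp(3*z)/9 + ∫(2*z*exp(3*z)/9) dz.
Step 2. Integrate ∫(2*z*exp(3*z)/9) dz by parts with u = z, dv = (2*exp(3*z)/9) dz, so v = 2*exp(3*z)/27: now -z**2*exp(3*z)/9 + 2*z*exp(3*z)/27 + ∫(-2*exp(3*z)/27) dz.
Step 3. Evaluate the standard form: now -z**2*exp(3*z)/9 + 2*z*exp(3*z)/27 - 2*exp(3*z)/81.
Answer: -z**2*exp(3*z)/9 + 2*z*exp(3*z)/27 - 2*exp(3*z)/81.


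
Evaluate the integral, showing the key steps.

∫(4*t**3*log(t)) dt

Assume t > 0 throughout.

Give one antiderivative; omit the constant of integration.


Step 1. Integrate ∫(4*t**3*log(t)) dt by parts with u = log(t), dv = (4*t**3) dt, so v = t**4 [assuming t > 0]: now t**4*log(t) + ∫(-t**3) dt.
Step 2. Evaluate the standard form: now t**4*log(t) - t**4/4.
Answer: t**4*log(t) - t**4/4.


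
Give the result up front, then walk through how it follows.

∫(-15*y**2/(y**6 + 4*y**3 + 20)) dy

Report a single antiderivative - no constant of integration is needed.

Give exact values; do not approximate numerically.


The answer is -5*atan(y**3/4 + 1/2)/4.
Step 1. Substitute u = y**3 + 2, turning ∫(-15*y**2/(y**6 + 4*y**3 + 20)) dy into ∫(-5/(u**2 + 16)) du: now ∫(-5/(u**2 + 16)) du.
Step 2. Evaluate the standard form: now -5*atan(u/4)/4.
Step 3. Substitute back u = y**3 + 2: now -5*atan(y**3/4 + 1/2)/4.
Answer: -5*atan(y**3/4 + 1/2)/4.


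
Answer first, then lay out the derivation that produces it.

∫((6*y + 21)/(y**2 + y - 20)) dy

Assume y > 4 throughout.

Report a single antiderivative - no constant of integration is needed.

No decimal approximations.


The answer is 5*log(y - 4) + log(y + 5).
Step 1. Decompose ∫((6*y + 21)/(y**2 + y - 20)) dy by partial fractions, (6*y + 21)/(y**2 + y - 20) = 1/(y + 5) + 5/(y - 4): now ∫(5/(y - 4)) dy + ∫(1/(y + 5)) dy.
Step 2. Evaluate the standard form [assuming y > 4]: now 5*log(y - 4) + ∫(1/(y + 5)) dy.
Step 3. Evaluate the standard form [assuming y > -5]: now 5*log(y - 4) + log(y + 5).
Answer: 5*log(y - 4) + log(y + 5).


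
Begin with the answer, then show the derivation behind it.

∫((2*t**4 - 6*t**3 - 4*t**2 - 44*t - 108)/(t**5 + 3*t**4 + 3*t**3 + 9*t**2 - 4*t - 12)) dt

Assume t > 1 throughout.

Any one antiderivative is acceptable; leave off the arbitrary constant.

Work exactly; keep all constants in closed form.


The answer is -4*log(t - 1) + 3*log(t + 1) + 3*log(t + 3) + 2*atan(t/2).
Step 1. Decompose ∫((2*t**4 - 6*t**3 - 4*t**2 - 44*t - 108)/(t**5 + 3*t**4 + 3*t**3 + 9*t**2 - 4*t - 12)) dt by partial fractions, (2*t**4 - 6*t**3 - 4*t**2 - 44*t - 108)/(t**5 + 3*t**4 + 3*t**3 + 9*t**2 - 4*t - 12) = 4/(t**2 + 4) + 3/(t + 3) + 3/(t + 1) - 4/(t - 1): now ∫(-4/(t - 1)) dt + ∫(3/(t + 1)) dt + ∫(3/(t + 3)) dt + ∫(4/(t**2 + 4)) dt.
Step 2. Evaluate the standard form [assuming t > -3]: now 3*log(t + 3) + ∫(-4/(t - 1)) dt + ∫(3/(t + 1)) dt + ∫(4/(t**2 + 4)) dt.
Step 3. Evaluate the standard form [assuming t > 1]: now -4*log(t - 1) + 3*log(t + 3) + ∫(3/(t + 1)) dt + ∫(4/(t**2 + 4)) dt.
Step 4. Evaluate the standard form [assuming t > -1]: now -4*log(t - 1) + 3*log(t + 1) + 3*log(t + 3) + ∫(4/(t**2 + 4)) dt.
Step 5. Evaluate the standard form: now -4*log(t - 1) + 3*log(t + 1) + 3*log(t + 3) + 2*atan(t/2).
Answer: -4*log(t - 1) + 3*log(t + 1) + 3*log(t + 3) + 2*atan(t/2).
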